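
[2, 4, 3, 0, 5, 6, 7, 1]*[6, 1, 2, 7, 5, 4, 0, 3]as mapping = [0→2, 1→5, 2→7, 3→6, 4→4, 5→0, 6→3, 7→1]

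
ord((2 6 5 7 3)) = 5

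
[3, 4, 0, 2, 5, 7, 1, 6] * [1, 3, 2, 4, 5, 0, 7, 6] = [4, 5, 1, 2, 0, 6, 3, 7]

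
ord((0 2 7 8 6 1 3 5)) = 8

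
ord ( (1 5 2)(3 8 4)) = 3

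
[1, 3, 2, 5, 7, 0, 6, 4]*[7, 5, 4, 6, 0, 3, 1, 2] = [5, 6, 4, 3, 2, 7, 1, 0]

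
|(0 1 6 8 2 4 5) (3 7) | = 14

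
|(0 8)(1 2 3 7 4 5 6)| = 14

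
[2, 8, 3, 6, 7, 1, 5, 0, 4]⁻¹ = [7, 5, 0, 2, 8, 6, 3, 4, 1]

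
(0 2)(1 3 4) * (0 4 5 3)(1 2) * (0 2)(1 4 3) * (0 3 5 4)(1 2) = (2 5)(3 4)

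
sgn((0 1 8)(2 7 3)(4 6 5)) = 1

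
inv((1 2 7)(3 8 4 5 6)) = (1 7 2)(3 6 5 4 8)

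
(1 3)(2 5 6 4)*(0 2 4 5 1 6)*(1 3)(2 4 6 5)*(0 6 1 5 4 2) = (0 2 3 4 1 5 6)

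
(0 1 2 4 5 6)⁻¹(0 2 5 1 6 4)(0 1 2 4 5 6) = (0 5 1 4 6 2)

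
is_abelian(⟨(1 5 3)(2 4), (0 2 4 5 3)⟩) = no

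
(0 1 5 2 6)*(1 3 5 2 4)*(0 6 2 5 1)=(0 3 1 5 4)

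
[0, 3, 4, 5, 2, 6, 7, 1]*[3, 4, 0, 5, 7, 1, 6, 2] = [3, 5, 7, 1, 0, 6, 2, 4]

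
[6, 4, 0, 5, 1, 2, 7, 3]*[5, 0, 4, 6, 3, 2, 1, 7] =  [1, 3, 5, 2, 0, 4, 7, 6]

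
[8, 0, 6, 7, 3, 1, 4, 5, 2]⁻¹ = [1, 5, 8, 4, 6, 7, 2, 3, 0]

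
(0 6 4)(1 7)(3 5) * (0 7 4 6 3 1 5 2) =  (0 3 2)(1 4 7 5)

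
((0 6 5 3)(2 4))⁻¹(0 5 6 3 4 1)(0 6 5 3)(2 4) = (0 2 1 6 3 5)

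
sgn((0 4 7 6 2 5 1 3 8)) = 1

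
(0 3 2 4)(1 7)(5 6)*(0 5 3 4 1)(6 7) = (0 4 5 7)(1 6 3 2)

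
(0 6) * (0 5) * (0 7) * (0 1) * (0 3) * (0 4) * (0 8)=(0 6 5 7 1 3 4 8)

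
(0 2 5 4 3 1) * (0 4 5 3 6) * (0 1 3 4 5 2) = (1 5 2 4 6)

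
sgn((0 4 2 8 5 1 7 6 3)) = 1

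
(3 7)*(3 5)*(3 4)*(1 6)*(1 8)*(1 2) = (1 6 8 2)(3 7 5 4)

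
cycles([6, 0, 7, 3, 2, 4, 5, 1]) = (0 6 5 4 2 7 1)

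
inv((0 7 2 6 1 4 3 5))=(0 5 3 4 1 6 2 7)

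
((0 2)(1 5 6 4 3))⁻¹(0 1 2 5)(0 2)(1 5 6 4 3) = (0 6 2 5)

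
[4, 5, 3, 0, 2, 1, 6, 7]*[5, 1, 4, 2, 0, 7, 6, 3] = [0, 7, 2, 5, 4, 1, 6, 3]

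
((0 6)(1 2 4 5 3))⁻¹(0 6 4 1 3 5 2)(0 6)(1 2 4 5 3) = (0 5 2 1 3 4 6)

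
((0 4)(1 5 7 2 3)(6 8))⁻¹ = (0 4)(1 3 2 7 5)(6 8)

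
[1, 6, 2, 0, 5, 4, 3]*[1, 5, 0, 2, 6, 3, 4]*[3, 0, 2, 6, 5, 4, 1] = [4, 5, 3, 0, 6, 1, 2]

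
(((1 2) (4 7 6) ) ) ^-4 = (4 6 7) 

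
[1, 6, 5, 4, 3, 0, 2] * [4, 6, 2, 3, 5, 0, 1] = [6, 1, 0, 5, 3, 4, 2]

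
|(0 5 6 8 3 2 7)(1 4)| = 14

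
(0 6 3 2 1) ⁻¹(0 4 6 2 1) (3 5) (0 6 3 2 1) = (0 6 4 3 1) (2 5) 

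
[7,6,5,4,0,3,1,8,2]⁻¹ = [4,6,8,5,3,2,1,0,7]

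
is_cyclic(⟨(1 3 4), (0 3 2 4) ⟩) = no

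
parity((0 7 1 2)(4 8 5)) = odd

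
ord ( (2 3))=2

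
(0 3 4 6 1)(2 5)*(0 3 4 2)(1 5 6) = (0 4 1 3 2 6 5)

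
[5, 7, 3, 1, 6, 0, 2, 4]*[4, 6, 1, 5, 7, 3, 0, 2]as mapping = [0→3, 1→2, 2→5, 3→6, 4→0, 5→4, 6→1, 7→7]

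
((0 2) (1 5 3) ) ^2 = (1 3 5) 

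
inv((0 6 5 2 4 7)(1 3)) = (0 7 4 2 5 6)(1 3)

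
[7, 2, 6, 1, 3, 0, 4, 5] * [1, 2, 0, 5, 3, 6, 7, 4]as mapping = [0→4, 1→0, 2→7, 3→2, 4→5, 5→1, 6→3, 7→6]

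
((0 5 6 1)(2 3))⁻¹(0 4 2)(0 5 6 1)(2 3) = (3 5 4)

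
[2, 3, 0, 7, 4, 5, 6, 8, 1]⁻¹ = [2, 8, 0, 1, 4, 5, 6, 3, 7]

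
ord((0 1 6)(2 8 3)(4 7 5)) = 3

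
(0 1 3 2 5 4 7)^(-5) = (0 3 5 7 1 2 4)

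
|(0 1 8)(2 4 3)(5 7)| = 6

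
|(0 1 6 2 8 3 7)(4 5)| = 14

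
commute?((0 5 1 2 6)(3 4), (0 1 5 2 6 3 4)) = no:(0 5 1 2 6)(3 4) * (0 1 5 2 6 3 4) = (0 2 3)(1 6), (0 1 5 2 6 3 4) * (0 5 1 2 6)(3 4) = (0 2)(4 5 6)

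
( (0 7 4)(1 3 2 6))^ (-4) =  (0 4 7)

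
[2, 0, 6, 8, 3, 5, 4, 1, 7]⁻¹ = [1, 7, 0, 4, 6, 5, 2, 8, 3]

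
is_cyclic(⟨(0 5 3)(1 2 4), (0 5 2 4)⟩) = no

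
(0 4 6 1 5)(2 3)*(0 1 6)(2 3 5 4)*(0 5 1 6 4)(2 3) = (0 3 2 1)(4 5 6)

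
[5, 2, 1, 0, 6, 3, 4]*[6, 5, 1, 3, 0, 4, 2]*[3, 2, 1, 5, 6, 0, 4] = [6, 2, 0, 4, 1, 5, 3]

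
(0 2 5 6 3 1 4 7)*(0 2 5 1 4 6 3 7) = (0 5 3 4)(1 6 7 2)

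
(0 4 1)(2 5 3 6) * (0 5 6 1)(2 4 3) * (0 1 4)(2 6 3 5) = (0 5 6)(1 2 3 4)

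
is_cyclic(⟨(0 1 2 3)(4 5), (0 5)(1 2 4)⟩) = no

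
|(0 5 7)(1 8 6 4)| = 12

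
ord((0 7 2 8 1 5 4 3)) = 8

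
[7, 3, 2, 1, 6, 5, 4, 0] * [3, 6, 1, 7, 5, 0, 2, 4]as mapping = [0→4, 1→7, 2→1, 3→6, 4→2, 5→0, 6→5, 7→3]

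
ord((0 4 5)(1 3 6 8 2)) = 15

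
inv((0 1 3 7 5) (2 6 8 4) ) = (0 5 7 3 1) (2 4 8 6) 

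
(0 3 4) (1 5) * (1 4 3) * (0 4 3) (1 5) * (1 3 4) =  (0 5 4 1 3) 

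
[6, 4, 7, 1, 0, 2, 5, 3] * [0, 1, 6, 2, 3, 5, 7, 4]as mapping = [0→7, 1→3, 2→4, 3→1, 4→0, 5→6, 6→5, 7→2]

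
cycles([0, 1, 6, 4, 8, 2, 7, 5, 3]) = (2 6 7 5)(3 4 8)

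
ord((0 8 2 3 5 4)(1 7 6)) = 6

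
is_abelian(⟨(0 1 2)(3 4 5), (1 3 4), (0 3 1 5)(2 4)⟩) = no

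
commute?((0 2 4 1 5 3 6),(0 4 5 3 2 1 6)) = no:(0 2 4 1 5 3 6) * (0 4 5 3 2 1 6) = (0 1 3)(2 5)(4 6),(0 4 5 3 2 1 6) * (0 2 4 1 5 3 6) = (0 1)(2 5 6)(3 4)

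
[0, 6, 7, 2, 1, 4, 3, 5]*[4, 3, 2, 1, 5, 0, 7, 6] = [4, 7, 6, 2, 3, 5, 1, 0] 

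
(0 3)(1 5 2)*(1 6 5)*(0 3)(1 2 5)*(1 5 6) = (1 2)(5 6)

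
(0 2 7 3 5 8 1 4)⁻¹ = (0 4 1 8 5 3 7 2)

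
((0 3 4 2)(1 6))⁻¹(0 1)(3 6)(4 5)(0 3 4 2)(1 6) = (1 4)(2 5)(3 6)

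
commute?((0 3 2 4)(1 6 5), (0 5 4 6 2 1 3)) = no:(0 3 2 4)(1 6 5) * (0 5 4 6 2 1 3) = (1 2 6 4 5 3), (0 5 4 6 2 1 3) * (0 3 2 4)(1 6 5) = (0 1 2 6 4 5)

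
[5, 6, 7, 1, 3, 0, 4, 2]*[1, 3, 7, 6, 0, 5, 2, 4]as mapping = [0→5, 1→2, 2→4, 3→3, 4→6, 5→1, 6→0, 7→7]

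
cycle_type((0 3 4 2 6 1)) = 6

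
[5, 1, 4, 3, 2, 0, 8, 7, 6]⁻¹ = [5, 1, 4, 3, 2, 0, 8, 7, 6]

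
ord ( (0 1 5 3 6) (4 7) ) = 10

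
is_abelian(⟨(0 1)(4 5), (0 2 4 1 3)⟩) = no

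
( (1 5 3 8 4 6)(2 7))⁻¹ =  (1 6 4 8 3 5)(2 7)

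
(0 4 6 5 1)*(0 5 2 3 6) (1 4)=(0 1 5 4) (2 3 6) 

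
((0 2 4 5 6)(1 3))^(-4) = (0 2 4 5 6)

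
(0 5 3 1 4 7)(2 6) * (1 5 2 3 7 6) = (0 2 1 4 6 3 5 7)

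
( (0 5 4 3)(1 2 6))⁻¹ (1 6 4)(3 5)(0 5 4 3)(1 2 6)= (0 4)(1 3 2)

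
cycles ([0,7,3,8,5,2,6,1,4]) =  (1 7)(2 3 8 4 5)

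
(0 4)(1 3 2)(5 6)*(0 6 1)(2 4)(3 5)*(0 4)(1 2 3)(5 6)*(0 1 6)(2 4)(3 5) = (0 5 4 3 1)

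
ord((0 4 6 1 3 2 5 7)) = 8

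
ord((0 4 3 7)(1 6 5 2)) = 4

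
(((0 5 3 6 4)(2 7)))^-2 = (0 6 5 4 3)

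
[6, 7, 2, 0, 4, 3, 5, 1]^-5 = [3, 7, 2, 5, 4, 6, 0, 1]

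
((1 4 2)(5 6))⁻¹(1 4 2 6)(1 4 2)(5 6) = (1 5 4 2)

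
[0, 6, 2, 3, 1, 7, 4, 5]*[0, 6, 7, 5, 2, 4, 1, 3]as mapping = [0→0, 1→1, 2→7, 3→5, 4→6, 5→3, 6→2, 7→4]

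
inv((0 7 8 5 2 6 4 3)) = (0 3 4 6 2 5 8 7)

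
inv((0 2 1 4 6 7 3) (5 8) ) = (0 3 7 6 4 1 2) (5 8) 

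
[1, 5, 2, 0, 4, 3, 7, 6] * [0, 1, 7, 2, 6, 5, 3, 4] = [1, 5, 7, 0, 6, 2, 4, 3]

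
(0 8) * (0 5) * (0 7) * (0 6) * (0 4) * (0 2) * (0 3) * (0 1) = (0 8 5 7 6 4 2 3 1)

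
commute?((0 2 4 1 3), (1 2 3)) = no:(0 2 4 1 3) * (1 2 3) = (0 3)(2 4), (1 2 3) * (0 2 4 1 3) = (0 2)(1 4)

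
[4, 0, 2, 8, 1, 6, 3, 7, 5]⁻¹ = [1, 4, 2, 6, 0, 8, 5, 7, 3]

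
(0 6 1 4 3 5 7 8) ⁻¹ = (0 8 7 5 3 4 1 6) 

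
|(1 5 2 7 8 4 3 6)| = 8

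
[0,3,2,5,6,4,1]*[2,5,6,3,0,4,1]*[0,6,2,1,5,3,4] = [2,1,4,5,6,0,3]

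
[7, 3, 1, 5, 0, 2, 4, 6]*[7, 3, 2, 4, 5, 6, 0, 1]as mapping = [0→1, 1→4, 2→3, 3→6, 4→7, 5→2, 6→5, 7→0]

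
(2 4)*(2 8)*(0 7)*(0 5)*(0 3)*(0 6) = (0 7 5 3 6)(2 4 8)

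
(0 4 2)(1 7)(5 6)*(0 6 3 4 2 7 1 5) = (0 2 6)(3 4 7 5)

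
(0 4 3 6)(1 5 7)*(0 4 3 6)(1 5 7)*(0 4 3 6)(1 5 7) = (0 6 3 4)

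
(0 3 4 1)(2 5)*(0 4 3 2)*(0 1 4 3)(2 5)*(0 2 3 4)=(0 5 1 4)(2 3)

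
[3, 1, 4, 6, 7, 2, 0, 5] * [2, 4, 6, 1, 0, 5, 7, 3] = [1, 4, 0, 7, 3, 6, 2, 5]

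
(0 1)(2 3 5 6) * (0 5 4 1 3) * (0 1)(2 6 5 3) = (0 2 1 3 4)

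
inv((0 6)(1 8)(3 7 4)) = (0 6)(1 8)(3 4 7)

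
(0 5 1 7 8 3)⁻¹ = (0 3 8 7 1 5)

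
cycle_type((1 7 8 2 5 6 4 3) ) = 8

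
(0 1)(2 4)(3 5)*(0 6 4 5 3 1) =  (1 6 4 2 5)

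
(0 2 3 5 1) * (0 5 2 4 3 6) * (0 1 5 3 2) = (0 4 2 6 1 3)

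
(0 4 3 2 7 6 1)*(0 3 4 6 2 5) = (0 6 1 3 5)(2 7)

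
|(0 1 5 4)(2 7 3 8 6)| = 20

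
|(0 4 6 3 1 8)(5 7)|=6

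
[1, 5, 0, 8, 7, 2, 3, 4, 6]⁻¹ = [2, 0, 5, 6, 7, 1, 8, 4, 3]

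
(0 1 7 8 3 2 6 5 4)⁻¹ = (0 4 5 6 2 3 8 7 1)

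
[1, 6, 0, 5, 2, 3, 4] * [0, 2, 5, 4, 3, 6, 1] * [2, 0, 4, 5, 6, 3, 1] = [4, 0, 2, 1, 3, 6, 5] 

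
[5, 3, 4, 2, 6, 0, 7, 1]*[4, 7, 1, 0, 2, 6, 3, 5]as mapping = [0→6, 1→0, 2→2, 3→1, 4→3, 5→4, 6→5, 7→7]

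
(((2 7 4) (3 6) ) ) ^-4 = (2 4 7) 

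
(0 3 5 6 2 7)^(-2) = (0 2 5)(3 7 6)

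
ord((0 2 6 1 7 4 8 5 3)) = 9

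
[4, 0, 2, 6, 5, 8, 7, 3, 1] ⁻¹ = [1, 8, 2, 7, 0, 4, 3, 6, 5] 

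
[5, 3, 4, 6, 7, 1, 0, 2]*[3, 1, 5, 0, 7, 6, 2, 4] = [6, 0, 7, 2, 4, 1, 3, 5] 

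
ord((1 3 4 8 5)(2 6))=10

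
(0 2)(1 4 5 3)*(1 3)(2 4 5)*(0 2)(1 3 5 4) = (0 1 4)(3 5)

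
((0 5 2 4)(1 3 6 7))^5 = (0 5 2 4)(1 3 6 7)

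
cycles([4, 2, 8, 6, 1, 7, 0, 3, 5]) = (0 4 1 2 8 5 7 3 6)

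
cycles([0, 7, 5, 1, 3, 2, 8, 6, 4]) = (1 7 6 8 4 3)(2 5)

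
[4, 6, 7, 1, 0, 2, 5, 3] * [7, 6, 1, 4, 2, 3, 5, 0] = [2, 5, 0, 6, 7, 1, 3, 4]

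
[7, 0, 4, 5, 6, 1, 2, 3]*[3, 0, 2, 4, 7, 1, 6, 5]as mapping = [0→5, 1→3, 2→7, 3→1, 4→6, 5→0, 6→2, 7→4]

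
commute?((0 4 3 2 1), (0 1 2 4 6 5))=no:(0 4 3 2 1) * (0 1 2 4 6 5)=(0 6 5)(3 4), (0 1 2 4 6 5) * (0 4 3 2 1)=(2 3)(4 6 5)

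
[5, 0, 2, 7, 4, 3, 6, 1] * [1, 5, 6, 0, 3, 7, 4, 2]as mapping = [0→7, 1→1, 2→6, 3→2, 4→3, 5→0, 6→4, 7→5]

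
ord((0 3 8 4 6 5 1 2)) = 8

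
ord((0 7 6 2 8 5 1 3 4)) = 9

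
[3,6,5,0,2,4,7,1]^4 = [0,6,5,3,2,4,7,1]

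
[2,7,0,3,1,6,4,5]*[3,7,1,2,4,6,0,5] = [1,5,3,2,7,0,4,6]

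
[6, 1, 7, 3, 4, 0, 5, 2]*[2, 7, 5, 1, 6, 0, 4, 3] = [4, 7, 3, 1, 6, 2, 0, 5]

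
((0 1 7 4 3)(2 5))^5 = (2 5)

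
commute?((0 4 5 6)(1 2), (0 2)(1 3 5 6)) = no:(0 4 5 6)(1 2)*(0 2)(1 3 5 6) = (0 4 6 2 3 5 1), (0 2)(1 3 5 6)*(0 4 5 6)(1 2) = (0 1 3 6 2 4 5)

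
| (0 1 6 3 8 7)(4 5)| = 6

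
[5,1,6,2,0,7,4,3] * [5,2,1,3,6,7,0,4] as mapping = [0→7,1→2,2→0,3→1,4→5,5→4,6→6,7→3] 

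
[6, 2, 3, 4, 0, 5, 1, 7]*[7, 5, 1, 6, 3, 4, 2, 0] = [2, 1, 6, 3, 7, 4, 5, 0] 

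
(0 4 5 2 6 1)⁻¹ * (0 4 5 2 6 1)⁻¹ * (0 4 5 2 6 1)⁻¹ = (0 2)(1 5)(4 6)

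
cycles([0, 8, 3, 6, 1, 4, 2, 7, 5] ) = (1 8 5 4)(2 3 6)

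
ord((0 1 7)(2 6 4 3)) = 12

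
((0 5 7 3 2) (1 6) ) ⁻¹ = (0 2 3 7 5) (1 6) 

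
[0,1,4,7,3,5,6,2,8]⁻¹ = [0,1,7,4,2,5,6,3,8]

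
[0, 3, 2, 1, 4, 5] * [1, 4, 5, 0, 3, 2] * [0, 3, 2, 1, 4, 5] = [3, 0, 5, 4, 1, 2]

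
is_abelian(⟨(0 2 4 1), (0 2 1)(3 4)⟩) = no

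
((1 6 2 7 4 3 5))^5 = (1 3 7 6 5 4 2)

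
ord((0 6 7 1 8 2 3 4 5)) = 9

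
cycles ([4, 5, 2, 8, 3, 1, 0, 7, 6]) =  (0 4 3 8 6)(1 5)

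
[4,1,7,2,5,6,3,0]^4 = [3,1,5,4,2,7,0,6]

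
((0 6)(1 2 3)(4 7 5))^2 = (1 3 2)(4 5 7)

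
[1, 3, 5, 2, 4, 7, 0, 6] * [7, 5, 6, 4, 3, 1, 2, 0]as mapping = [0→5, 1→4, 2→1, 3→6, 4→3, 5→0, 6→7, 7→2]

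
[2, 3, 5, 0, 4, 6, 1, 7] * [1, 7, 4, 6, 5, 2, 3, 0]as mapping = [0→4, 1→6, 2→2, 3→1, 4→5, 5→3, 6→7, 7→0]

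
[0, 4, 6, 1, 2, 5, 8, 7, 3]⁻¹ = [0, 3, 4, 8, 1, 5, 2, 7, 6]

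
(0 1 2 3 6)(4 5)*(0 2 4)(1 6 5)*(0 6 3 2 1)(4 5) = (0 3 4)(1 5 6)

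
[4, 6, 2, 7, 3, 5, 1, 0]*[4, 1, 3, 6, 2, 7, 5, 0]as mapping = [0→2, 1→5, 2→3, 3→0, 4→6, 5→7, 6→1, 7→4]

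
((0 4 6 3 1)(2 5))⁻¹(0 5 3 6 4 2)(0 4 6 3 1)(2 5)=(1 3 6 5 4 2)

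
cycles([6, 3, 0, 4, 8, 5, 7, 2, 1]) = (0 6 7 2)(1 3 4 8)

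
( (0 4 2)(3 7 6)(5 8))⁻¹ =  (0 2 4)(3 6 7)(5 8)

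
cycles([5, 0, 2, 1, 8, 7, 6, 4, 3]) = (0 5 7 4 8 3 1)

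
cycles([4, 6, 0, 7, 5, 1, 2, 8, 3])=(0 4 5 1 6 2)(3 7 8)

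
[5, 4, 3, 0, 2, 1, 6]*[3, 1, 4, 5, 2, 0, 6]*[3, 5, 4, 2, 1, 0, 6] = [3, 4, 0, 2, 1, 5, 6]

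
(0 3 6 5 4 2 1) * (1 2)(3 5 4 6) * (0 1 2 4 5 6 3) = (0 6 5 3)(2 4)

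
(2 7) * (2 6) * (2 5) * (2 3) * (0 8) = (0 8) (2 7 6 5 3) 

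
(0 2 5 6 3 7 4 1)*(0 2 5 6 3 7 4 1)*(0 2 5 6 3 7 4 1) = (0 6 4 2 3 1 5 7)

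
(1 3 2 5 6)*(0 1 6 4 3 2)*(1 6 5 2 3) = (0 6 5 4 1 3)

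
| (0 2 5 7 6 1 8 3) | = 8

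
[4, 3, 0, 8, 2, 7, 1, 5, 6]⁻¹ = [2, 6, 4, 1, 0, 7, 8, 5, 3]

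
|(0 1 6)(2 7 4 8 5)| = 15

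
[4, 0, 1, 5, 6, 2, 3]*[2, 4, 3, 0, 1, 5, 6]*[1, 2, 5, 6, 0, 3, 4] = [2, 5, 0, 3, 4, 6, 1]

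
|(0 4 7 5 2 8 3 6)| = 8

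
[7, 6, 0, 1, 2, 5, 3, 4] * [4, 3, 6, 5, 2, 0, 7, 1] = [1, 7, 4, 3, 6, 0, 5, 2]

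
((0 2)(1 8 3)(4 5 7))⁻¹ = (0 2)(1 3 8)(4 7 5)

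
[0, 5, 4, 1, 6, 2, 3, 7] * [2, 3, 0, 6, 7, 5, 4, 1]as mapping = [0→2, 1→5, 2→7, 3→3, 4→4, 5→0, 6→6, 7→1]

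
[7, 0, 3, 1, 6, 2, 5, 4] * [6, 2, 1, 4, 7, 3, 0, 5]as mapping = [0→5, 1→6, 2→4, 3→2, 4→0, 5→1, 6→3, 7→7]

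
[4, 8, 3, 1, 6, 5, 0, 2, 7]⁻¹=[6, 3, 7, 2, 0, 5, 4, 8, 1]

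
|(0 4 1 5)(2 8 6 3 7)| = 20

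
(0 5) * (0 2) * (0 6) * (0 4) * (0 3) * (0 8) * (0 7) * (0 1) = (0 5 2 6 4 3 8 7 1)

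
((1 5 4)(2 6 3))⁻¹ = (1 4 5)(2 3 6)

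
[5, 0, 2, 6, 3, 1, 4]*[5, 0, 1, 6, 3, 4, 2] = [4, 5, 1, 2, 6, 0, 3]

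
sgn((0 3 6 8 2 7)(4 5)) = 1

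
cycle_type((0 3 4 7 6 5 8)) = 7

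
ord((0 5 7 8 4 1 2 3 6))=9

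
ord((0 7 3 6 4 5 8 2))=8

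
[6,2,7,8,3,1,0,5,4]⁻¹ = [6,5,1,4,8,7,0,2,3]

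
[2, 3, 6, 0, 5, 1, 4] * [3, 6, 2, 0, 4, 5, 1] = [2, 0, 1, 3, 5, 6, 4]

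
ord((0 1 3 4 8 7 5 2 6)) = 9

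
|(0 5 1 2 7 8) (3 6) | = 6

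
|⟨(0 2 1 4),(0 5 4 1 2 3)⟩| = 120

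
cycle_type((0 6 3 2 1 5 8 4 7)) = 9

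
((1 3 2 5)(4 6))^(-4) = ()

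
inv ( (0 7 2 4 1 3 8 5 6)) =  (0 6 5 8 3 1 4 2 7)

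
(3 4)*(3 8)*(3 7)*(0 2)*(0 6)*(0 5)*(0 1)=(0 2 6 5 1)(3 4 8 7)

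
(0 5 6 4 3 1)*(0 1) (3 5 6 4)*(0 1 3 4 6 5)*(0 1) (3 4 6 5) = (0 3) (1 4) 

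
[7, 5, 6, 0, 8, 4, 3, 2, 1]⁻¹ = [3, 8, 7, 6, 5, 1, 2, 0, 4]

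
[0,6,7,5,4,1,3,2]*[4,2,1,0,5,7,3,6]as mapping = [0→4,1→3,2→6,3→7,4→5,5→2,6→0,7→1]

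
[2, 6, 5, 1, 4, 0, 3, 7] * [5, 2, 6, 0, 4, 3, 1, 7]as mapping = [0→6, 1→1, 2→3, 3→2, 4→4, 5→5, 6→0, 7→7]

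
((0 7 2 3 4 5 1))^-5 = (0 2 4 1 7 3 5)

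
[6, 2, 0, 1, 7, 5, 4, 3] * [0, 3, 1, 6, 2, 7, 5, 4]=[5, 1, 0, 3, 4, 7, 2, 6]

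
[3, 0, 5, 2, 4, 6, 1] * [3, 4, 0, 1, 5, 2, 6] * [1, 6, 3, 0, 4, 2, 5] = [6, 0, 3, 1, 2, 5, 4]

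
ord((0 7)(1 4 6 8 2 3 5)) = 14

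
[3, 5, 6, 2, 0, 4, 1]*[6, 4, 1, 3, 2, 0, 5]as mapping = [0→3, 1→0, 2→5, 3→1, 4→6, 5→2, 6→4]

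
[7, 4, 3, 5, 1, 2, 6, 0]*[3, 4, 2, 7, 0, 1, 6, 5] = [5, 0, 7, 1, 4, 2, 6, 3]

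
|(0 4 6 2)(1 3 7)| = 12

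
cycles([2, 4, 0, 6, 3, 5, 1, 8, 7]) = (0 2)(1 4 3 6)(7 8)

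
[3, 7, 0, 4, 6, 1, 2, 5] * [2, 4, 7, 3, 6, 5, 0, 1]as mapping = [0→3, 1→1, 2→2, 3→6, 4→0, 5→4, 6→7, 7→5]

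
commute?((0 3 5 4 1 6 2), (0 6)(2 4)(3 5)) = no:(0 3 5 4 1 6 2)*(0 6)(2 4)(3 5) = (0 5 2 6 4 1), (0 6)(2 4)(3 5)*(0 3 5 4 1 6 2) = (0 2 1 6 3 4)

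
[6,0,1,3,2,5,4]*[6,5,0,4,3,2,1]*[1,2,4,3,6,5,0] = [2,0,5,6,1,4,3]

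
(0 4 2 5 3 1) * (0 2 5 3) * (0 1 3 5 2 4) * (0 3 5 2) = (0 3 5 1 4)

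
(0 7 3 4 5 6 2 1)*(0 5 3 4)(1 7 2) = (0 2 7 4 3)(1 5 6)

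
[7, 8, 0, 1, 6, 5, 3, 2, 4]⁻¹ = [2, 3, 7, 6, 8, 5, 4, 0, 1]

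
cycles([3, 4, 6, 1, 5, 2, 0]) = (0 3 1 4 5 2 6)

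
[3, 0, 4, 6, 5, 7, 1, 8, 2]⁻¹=[1, 6, 8, 0, 2, 4, 3, 5, 7]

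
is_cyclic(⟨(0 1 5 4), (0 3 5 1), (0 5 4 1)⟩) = no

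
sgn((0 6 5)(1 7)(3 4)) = 1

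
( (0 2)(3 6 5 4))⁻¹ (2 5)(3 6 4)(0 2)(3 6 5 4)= (0 4)(3 6 5)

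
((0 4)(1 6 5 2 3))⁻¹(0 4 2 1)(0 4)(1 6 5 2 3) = (0 3 6 4)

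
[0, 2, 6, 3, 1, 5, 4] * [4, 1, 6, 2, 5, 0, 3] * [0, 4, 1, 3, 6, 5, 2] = [6, 2, 3, 1, 4, 0, 5]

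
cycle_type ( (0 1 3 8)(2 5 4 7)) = 4^2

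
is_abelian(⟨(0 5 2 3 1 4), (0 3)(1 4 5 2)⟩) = no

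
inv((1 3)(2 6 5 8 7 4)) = (1 3)(2 4 7 8 5 6)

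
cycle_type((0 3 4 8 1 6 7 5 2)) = 9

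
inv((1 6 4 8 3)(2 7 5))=(1 3 8 4 6)(2 5 7)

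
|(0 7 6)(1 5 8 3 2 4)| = 6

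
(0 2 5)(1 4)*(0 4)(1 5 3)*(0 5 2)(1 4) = (1 5)(2 3 4)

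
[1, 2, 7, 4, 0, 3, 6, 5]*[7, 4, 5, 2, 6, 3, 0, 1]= [4, 5, 1, 6, 7, 2, 0, 3]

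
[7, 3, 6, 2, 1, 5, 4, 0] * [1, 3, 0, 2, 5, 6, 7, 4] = [4, 2, 7, 0, 3, 6, 5, 1]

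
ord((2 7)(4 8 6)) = 6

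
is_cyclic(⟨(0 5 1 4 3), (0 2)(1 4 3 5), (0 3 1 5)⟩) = no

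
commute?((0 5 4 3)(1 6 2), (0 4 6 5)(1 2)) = no:(0 5 4 3)(1 6 2) * (0 4 6 5)(1 2) = (1 5 6)(3 4), (0 4 6 5)(1 2) * (0 5 4 3)(1 6 2) = (0 3)(2 6 4)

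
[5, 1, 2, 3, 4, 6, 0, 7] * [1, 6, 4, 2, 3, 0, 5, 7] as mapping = [0→0, 1→6, 2→4, 3→2, 4→3, 5→5, 6→1, 7→7] 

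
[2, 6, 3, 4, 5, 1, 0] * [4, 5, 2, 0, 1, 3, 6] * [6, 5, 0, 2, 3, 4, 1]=[0, 1, 6, 5, 2, 4, 3]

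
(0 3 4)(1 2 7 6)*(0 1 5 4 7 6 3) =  (1 2 6 5 4)(3 7)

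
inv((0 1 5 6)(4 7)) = (0 6 5 1)(4 7)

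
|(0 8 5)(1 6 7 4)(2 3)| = 12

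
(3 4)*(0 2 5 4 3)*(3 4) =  (0 2 5 3 4)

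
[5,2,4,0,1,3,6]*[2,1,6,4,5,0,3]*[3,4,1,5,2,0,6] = [3,6,0,1,4,2,5]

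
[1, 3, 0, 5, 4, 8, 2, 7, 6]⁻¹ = [2, 0, 6, 1, 4, 3, 8, 7, 5]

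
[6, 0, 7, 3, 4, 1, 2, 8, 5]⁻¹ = [1, 5, 6, 3, 4, 8, 0, 2, 7]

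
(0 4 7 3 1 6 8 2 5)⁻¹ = (0 5 2 8 6 1 3 7 4)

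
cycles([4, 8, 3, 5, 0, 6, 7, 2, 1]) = (0 4) (1 8) (2 3 5 6 7) 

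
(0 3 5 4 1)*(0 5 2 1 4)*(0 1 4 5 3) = (1 3 2 4 5)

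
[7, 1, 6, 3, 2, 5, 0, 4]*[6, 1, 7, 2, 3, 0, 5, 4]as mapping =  [0→4, 1→1, 2→5, 3→2, 4→7, 5→0, 6→6, 7→3]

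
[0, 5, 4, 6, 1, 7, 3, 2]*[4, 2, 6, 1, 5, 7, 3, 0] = [4, 7, 5, 3, 2, 0, 1, 6]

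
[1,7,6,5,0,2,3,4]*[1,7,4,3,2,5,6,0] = [7,0,6,5,1,4,3,2]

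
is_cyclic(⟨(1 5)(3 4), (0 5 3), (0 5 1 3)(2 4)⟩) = no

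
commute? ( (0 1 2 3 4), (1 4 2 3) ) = no: (0 1 2 3 4) * (1 4 2 3) = (0 4) (1 3 2), (1 4 2 3) * (0 1 2 3 4) = (0 1) (2 4 3) 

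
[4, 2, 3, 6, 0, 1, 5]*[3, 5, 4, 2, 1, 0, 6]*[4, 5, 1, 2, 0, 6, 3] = [5, 0, 1, 3, 2, 6, 4]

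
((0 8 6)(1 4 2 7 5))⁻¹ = (0 6 8)(1 5 7 2 4)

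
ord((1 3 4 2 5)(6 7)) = 10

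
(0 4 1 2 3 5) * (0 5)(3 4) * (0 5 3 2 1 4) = (0 2)(3 5)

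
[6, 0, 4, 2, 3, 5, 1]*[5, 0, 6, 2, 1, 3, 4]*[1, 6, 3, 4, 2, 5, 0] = [2, 5, 6, 0, 3, 4, 1]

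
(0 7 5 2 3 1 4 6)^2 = (0 5 3 4)(1 6 7 2)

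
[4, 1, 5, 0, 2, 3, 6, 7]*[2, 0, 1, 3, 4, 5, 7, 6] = [4, 0, 5, 2, 1, 3, 7, 6]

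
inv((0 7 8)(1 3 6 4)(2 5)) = (0 8 7)(1 4 6 3)(2 5)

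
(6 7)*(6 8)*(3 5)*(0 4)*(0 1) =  (0 4 1)(3 5)(6 7 8)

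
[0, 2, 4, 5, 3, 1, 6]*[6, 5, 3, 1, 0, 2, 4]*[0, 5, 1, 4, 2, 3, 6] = [6, 4, 0, 1, 5, 3, 2]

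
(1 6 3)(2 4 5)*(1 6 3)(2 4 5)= (1 3 6)(2 5 4)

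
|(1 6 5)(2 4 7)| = 3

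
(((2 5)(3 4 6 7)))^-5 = (2 5)(3 7 6 4)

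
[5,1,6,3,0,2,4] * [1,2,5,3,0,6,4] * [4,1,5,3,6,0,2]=[2,5,6,3,1,0,4]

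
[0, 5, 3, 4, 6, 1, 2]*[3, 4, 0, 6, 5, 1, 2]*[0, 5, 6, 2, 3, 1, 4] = [2, 5, 4, 1, 6, 3, 0]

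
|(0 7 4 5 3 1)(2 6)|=6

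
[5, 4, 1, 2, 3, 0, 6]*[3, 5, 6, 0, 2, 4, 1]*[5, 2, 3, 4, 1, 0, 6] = [1, 3, 0, 6, 5, 4, 2]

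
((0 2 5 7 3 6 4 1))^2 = (0 5 3 4)(1 2 7 6)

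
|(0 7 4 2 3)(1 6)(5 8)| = 10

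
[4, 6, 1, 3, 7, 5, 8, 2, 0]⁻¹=[8, 2, 7, 3, 0, 5, 1, 4, 6]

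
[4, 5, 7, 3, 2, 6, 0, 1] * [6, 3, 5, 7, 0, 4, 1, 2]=[0, 4, 2, 7, 5, 1, 6, 3]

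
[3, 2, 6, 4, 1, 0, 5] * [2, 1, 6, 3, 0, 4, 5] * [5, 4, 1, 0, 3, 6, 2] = [0, 2, 6, 5, 4, 1, 3]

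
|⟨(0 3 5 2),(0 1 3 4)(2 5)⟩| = 720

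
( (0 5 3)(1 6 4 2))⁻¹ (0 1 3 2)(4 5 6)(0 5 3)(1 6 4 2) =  (0 1 5 6)(2 3 4)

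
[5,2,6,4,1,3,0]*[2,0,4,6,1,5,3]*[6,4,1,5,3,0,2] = [0,3,5,4,6,2,1]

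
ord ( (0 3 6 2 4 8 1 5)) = 8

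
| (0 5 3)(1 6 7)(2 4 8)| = 3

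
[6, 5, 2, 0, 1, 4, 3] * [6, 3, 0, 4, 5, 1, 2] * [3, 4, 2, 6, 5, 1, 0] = [2, 4, 3, 0, 6, 1, 5]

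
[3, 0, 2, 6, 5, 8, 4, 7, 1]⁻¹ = [1, 8, 2, 0, 6, 4, 3, 7, 5]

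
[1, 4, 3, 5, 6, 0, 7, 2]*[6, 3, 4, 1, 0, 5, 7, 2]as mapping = [0→3, 1→0, 2→1, 3→5, 4→7, 5→6, 6→2, 7→4]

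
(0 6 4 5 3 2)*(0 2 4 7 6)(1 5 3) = (1 5)(3 4)(6 7)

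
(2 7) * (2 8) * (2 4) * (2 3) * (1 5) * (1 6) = (1 5 6)(2 7 8 4 3)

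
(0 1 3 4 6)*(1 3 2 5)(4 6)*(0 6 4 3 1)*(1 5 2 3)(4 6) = (0 5)(1 3 6 4)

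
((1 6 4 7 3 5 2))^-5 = (1 4 3 2 6 7 5)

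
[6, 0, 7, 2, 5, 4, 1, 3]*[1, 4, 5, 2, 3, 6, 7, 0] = [7, 1, 0, 5, 6, 3, 4, 2]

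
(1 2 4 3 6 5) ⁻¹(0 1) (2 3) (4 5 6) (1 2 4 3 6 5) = (0 2) (1 5 3) (4 6) 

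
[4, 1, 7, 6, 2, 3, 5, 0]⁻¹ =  [7, 1, 4, 5, 0, 6, 3, 2]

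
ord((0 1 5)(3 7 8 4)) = 12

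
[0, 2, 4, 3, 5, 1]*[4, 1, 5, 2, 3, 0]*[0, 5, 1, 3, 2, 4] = [2, 4, 3, 1, 0, 5]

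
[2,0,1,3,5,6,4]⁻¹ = [1,2,0,3,6,4,5]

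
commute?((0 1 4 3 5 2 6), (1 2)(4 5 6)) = no:(0 1 4 3 5 2 6)*(1 2)(4 5 6) = (0 2 4 3 6)(1 5), (1 2)(4 5 6)*(0 1 4 3 5 2 6) = (0 1 6 3 5)(2 4)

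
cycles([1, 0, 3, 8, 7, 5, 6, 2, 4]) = (0 1)(2 3 8 4 7)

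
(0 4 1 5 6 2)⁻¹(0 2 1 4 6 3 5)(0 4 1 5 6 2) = (0 5 1 2 3 6 4)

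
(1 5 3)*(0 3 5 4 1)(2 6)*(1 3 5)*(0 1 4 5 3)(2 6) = (0 3 1 5 4)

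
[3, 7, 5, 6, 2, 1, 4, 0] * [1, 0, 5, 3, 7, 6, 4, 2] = [3, 2, 6, 4, 5, 0, 7, 1]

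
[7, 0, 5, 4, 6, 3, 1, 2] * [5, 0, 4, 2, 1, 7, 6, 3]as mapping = [0→3, 1→5, 2→7, 3→1, 4→6, 5→2, 6→0, 7→4]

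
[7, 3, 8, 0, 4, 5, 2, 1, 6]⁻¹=[3, 7, 6, 1, 4, 5, 8, 0, 2]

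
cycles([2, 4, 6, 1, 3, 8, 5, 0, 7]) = (0 2 6 5 8 7)(1 4 3)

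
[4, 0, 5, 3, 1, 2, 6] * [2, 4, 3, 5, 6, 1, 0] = [6, 2, 1, 5, 4, 3, 0]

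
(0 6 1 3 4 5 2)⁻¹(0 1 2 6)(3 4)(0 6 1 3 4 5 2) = (0 1 6 3)(4 5)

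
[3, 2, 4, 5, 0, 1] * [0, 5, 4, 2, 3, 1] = [2, 4, 3, 1, 0, 5]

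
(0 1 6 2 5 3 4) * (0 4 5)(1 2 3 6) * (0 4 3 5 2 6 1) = (0 6 5 1)(2 4 3)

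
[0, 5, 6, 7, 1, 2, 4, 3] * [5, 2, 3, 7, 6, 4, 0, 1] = [5, 4, 0, 1, 2, 3, 6, 7]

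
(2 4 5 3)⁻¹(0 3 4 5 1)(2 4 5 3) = (0 2 5 3 1)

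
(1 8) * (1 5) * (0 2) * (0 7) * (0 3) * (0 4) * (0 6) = (0 2 7 3 4 6)(1 8 5)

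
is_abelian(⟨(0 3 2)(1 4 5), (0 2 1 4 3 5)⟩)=no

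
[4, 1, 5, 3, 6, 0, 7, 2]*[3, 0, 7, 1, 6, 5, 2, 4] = [6, 0, 5, 1, 2, 3, 4, 7] 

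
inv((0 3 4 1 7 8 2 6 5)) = (0 5 6 2 8 7 1 4 3)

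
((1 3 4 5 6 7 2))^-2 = (1 7 5 3 2 6 4)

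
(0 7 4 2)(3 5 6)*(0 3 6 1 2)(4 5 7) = (0 4)(1 2 3 7 5)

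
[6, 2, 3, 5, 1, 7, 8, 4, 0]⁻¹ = [8, 4, 1, 2, 7, 3, 0, 5, 6]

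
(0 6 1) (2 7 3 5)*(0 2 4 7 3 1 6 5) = (0 5 4 7 1 2 3) 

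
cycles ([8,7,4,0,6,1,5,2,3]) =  (0 8 3)(1 7 2 4 6 5)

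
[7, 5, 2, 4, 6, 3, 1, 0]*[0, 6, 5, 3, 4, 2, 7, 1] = [1, 2, 5, 4, 7, 3, 6, 0]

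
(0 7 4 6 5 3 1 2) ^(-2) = (0 1 5 4) (2 3 6 7) 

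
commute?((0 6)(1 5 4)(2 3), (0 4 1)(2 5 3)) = no:(0 6)(1 5 4)(2 3)*(0 4 1)(2 5 3) = (0 6 4)(1 3 5), (0 4 1)(2 5 3)*(0 6)(1 5 4)(2 3) = (0 1 6)(2 4 5)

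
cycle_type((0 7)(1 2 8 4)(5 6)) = 2^2.4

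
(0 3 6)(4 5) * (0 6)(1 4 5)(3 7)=(0 7 3)(1 4)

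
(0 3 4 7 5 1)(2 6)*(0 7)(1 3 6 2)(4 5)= (0 6 1 7 4)(3 5)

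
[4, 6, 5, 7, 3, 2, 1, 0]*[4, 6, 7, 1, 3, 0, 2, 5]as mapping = [0→3, 1→2, 2→0, 3→5, 4→1, 5→7, 6→6, 7→4]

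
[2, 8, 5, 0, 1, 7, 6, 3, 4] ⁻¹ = [3, 4, 0, 7, 8, 2, 6, 5, 1] 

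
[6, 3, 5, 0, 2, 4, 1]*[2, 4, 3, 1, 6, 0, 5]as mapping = [0→5, 1→1, 2→0, 3→2, 4→3, 5→6, 6→4]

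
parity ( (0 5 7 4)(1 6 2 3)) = even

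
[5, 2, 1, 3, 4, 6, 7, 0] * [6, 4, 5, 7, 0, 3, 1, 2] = [3, 5, 4, 7, 0, 1, 2, 6]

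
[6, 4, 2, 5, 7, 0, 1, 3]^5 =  [3, 0, 2, 4, 6, 7, 5, 1]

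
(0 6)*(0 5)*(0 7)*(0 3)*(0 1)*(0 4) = (0 6 5 7 3 1 4) 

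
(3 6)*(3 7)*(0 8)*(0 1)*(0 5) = (0 8 1 5) (3 6 7) 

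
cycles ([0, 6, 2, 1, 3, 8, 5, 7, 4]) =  (1 6 5 8 4 3)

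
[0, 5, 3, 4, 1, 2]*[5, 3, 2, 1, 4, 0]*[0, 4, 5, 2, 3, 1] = [1, 0, 4, 3, 2, 5]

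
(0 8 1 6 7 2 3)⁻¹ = (0 3 2 7 6 1 8)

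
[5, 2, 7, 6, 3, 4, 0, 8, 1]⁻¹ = [6, 8, 1, 4, 5, 0, 3, 2, 7]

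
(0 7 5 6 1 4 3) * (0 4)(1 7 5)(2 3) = (0 5 6 7 1)(2 3 4)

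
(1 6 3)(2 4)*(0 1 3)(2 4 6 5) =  (0 1 5 2 6)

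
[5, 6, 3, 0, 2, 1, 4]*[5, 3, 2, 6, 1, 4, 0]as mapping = [0→4, 1→0, 2→6, 3→5, 4→2, 5→3, 6→1]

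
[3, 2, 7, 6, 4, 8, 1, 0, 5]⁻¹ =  [7, 6, 1, 0, 4, 8, 3, 2, 5]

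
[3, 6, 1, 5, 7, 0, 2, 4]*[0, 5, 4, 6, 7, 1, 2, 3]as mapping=[0→6, 1→2, 2→5, 3→1, 4→3, 5→0, 6→4, 7→7]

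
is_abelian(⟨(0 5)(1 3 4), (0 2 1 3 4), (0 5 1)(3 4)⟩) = no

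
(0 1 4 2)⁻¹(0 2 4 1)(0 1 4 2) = (0 2 4 1)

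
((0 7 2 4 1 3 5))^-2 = (0 3 4 7 5 1 2)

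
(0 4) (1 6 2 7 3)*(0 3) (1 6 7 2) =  (0 4 3 6 1 7) 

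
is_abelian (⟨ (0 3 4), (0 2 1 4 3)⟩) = no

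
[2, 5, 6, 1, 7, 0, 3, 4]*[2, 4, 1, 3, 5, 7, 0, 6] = [1, 7, 0, 4, 6, 2, 3, 5]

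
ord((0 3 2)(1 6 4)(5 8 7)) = 3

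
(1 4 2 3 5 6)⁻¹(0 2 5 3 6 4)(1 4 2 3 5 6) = (0 3 6 5 1 2)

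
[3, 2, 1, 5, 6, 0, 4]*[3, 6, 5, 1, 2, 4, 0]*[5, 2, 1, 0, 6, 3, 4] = [2, 3, 4, 6, 5, 0, 1]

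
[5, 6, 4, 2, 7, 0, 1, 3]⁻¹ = [5, 6, 3, 7, 2, 0, 1, 4]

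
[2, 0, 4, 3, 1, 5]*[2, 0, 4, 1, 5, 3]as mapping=[0→4, 1→2, 2→5, 3→1, 4→0, 5→3]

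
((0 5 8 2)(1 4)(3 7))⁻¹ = (0 2 8 5)(1 4)(3 7)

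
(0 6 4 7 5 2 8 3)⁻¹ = (0 3 8 2 5 7 4 6)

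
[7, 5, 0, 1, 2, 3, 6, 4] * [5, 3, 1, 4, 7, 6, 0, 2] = [2, 6, 5, 3, 1, 4, 0, 7]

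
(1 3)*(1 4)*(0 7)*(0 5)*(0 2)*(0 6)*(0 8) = (0 7 5 2 6 8)(1 3 4)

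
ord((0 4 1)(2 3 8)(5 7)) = 6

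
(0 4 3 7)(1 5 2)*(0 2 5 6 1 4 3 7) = (0 3)(1 6)(2 4 7)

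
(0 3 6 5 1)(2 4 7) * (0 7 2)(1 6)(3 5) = (0 5 6 3 1 7)(2 4)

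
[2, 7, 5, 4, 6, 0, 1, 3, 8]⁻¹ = [5, 6, 0, 7, 3, 2, 4, 1, 8]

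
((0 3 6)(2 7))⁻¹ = (0 6 3)(2 7)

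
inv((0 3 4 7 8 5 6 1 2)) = (0 2 1 6 5 8 7 4 3)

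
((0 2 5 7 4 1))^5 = (0 1 4 7 5 2)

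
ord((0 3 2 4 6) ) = 5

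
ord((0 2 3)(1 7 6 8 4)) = 15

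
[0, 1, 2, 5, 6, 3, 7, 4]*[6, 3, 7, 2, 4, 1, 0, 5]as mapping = [0→6, 1→3, 2→7, 3→1, 4→0, 5→2, 6→5, 7→4]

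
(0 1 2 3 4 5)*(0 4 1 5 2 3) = (0 5 4 2)(1 3)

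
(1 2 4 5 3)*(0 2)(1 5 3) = (0 2 4 3 5 1)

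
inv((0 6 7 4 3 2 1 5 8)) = (0 8 5 1 2 3 4 7 6)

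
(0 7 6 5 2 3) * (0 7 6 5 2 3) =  (0 6 2)(3 7 5)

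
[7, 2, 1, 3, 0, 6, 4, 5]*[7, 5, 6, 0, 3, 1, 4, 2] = [2, 6, 5, 0, 7, 4, 3, 1]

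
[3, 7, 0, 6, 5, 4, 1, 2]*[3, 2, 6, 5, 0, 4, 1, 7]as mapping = [0→5, 1→7, 2→3, 3→1, 4→4, 5→0, 6→2, 7→6]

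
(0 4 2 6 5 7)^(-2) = (0 5 2)(4 7 6)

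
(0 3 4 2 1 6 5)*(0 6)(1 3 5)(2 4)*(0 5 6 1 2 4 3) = (0 6 2)(1 5)(3 4)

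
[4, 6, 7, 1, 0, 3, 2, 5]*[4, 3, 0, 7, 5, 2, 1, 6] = [5, 1, 6, 3, 4, 7, 0, 2]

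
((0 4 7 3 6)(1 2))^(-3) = (0 7 6 4 3)(1 2)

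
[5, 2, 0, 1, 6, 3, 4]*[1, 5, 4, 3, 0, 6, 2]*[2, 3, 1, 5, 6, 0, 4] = [4, 6, 3, 0, 1, 5, 2]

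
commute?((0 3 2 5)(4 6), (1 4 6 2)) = no:(0 3 2 5)(4 6)*(1 4 6 2) = (0 3 1 4 2 5), (1 4 6 2)*(0 3 2 5)(4 6) = (0 3 2 1 6 5)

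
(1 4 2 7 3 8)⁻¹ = (1 8 3 7 2 4)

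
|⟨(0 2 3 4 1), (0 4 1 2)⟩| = 20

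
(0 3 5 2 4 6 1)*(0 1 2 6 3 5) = (0 5 6 2 4 3)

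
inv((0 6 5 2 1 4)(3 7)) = (0 4 1 2 5 6)(3 7)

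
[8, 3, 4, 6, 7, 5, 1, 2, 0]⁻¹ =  [8, 6, 7, 1, 2, 5, 3, 4, 0]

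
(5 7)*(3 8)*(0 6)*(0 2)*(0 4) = (0 6 2 4)(3 8)(5 7)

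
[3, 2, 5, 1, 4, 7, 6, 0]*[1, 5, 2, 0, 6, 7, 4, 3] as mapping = [0→0, 1→2, 2→7, 3→5, 4→6, 5→3, 6→4, 7→1] 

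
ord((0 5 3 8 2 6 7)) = 7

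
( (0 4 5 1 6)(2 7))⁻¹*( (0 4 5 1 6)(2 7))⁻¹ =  (0 1 4 6 5)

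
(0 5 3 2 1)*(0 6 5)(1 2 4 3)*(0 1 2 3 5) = (0 1 6)(2 3 4 5)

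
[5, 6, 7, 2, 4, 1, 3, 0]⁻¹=[7, 5, 3, 6, 4, 0, 1, 2]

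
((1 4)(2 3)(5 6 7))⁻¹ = (1 4)(2 3)(5 7 6)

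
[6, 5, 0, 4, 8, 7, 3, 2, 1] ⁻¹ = [2, 8, 7, 6, 3, 1, 0, 5, 4] 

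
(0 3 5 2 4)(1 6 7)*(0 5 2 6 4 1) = (0 3 2 1 4 5 6 7)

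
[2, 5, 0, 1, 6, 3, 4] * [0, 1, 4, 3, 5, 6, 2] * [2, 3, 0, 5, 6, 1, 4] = [6, 4, 2, 3, 0, 5, 1]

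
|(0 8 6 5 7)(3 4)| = 10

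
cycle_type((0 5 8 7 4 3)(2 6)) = 2.6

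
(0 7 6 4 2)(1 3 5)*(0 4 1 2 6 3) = (0 7 3 5 2 4 6 1)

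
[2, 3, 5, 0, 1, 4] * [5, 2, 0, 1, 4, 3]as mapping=[0→0, 1→1, 2→3, 3→5, 4→2, 5→4]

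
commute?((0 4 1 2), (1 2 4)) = no:(0 4 1 2)*(1 2 4) = (0 1 4 2), (1 2 4)*(0 4 1 2) = (0 4 2 1)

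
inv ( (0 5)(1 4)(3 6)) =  (0 5)(1 4)(3 6)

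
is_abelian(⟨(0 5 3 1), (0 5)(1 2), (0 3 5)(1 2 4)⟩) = no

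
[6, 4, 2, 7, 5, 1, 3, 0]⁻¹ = [7, 5, 2, 6, 1, 4, 0, 3]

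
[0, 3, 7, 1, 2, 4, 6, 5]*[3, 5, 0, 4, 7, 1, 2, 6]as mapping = [0→3, 1→4, 2→6, 3→5, 4→0, 5→7, 6→2, 7→1]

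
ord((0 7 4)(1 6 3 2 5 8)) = 6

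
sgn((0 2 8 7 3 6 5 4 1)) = 1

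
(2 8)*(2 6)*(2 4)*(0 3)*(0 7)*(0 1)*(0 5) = (0 3 7 1 5)(2 8 6 4)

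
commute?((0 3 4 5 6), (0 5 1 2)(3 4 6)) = no:(0 3 4 5 6) * (0 5 1 2)(3 4 6) = (0 4 1 2)(3 6 5), (0 5 1 2)(3 4 6) * (0 3 4 5 6) = (0 6 4)(1 2 3 5)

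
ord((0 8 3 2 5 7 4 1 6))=9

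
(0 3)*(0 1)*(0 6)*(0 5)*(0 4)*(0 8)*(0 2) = (0 3 1 6 5 4 8 2)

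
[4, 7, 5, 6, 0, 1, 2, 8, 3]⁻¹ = [4, 5, 6, 8, 0, 2, 3, 1, 7]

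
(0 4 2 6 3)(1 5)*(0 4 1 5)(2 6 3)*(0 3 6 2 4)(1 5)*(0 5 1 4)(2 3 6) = (0 1 6)(3 5 4)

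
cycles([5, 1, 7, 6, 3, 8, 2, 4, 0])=(0 5 8)(2 7 4 3 6)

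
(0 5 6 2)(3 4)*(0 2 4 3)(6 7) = (0 5 7 6 4)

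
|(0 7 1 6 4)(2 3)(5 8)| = 10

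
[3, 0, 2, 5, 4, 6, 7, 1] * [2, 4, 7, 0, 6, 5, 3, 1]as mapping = [0→0, 1→2, 2→7, 3→5, 4→6, 5→3, 6→1, 7→4]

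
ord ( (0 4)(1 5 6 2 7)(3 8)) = 10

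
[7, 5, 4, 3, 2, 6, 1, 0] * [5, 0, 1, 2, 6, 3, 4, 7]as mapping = [0→7, 1→3, 2→6, 3→2, 4→1, 5→4, 6→0, 7→5]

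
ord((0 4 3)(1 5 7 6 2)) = 15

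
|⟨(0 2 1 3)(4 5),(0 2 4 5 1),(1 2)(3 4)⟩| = 360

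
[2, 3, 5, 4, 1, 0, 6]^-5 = [2, 3, 5, 4, 1, 0, 6]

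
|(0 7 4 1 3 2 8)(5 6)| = 14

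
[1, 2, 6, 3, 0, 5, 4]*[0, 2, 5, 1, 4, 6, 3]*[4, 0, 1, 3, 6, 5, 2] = [1, 5, 3, 0, 4, 2, 6]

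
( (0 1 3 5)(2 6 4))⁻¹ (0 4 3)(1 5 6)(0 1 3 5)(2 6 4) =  (0 4 3)(1 2 5)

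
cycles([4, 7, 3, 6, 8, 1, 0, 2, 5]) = (0 4 8 5 1 7 2 3 6)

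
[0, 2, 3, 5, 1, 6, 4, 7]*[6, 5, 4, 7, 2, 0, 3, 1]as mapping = [0→6, 1→4, 2→7, 3→0, 4→5, 5→3, 6→2, 7→1]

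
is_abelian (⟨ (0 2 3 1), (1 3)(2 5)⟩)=no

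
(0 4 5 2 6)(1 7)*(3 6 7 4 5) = (0 5 2 7 1 4 3 6)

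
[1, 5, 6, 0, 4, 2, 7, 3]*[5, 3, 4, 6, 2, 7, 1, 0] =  [3, 7, 1, 5, 2, 4, 0, 6]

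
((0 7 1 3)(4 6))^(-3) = (0 7 1 3)(4 6)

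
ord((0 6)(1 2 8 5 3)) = 10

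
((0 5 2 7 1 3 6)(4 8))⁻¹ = (0 6 3 1 7 2 5)(4 8)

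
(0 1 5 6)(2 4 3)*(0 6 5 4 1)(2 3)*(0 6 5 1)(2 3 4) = (0 6 5 1 2)(3 4)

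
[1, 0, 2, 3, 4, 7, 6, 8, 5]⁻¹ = [1, 0, 2, 3, 4, 8, 6, 5, 7]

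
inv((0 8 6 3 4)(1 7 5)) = (0 4 3 6 8)(1 5 7)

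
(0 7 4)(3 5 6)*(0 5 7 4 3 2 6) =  (0 4 5)(2 6)(3 7)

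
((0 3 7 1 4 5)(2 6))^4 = (0 4 7)(1 3 5)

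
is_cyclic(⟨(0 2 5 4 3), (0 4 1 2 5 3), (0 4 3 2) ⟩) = no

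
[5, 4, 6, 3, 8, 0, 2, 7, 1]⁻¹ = [5, 8, 6, 3, 1, 0, 2, 7, 4]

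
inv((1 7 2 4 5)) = (1 5 4 2 7)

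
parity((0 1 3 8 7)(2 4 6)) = even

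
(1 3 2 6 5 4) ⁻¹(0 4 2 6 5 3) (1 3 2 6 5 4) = (0 1 6 5 4 2) 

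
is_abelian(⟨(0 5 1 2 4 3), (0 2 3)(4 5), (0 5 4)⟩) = no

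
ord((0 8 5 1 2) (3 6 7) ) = 15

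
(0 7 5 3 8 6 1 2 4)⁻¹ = (0 4 2 1 6 8 3 5 7)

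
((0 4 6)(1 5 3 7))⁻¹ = (0 6 4)(1 7 3 5)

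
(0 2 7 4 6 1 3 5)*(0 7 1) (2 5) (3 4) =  (0 5 7 3 2 1 4 6) 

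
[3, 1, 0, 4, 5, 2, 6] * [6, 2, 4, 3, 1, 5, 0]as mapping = [0→3, 1→2, 2→6, 3→1, 4→5, 5→4, 6→0]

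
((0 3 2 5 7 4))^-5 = (0 3 2 5 7 4)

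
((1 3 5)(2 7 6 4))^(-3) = (2 7 6 4)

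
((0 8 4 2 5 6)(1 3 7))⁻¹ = (0 6 5 2 4 8)(1 7 3)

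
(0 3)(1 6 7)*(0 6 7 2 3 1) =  (0 1 7)(2 3 6)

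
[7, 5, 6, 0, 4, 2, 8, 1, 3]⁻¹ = [3, 7, 5, 8, 4, 1, 2, 0, 6]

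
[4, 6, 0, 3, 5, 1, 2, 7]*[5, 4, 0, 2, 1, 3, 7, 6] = [1, 7, 5, 2, 3, 4, 0, 6]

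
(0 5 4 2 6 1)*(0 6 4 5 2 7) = (0 2 4 7)(1 6)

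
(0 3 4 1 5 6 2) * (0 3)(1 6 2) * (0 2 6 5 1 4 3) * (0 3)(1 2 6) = (0 6 4 5 1 2 3)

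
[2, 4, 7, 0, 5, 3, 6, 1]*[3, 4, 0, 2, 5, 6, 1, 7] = [0, 5, 7, 3, 6, 2, 1, 4]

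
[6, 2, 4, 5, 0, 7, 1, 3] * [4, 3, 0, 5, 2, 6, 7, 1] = [7, 0, 2, 6, 4, 1, 3, 5]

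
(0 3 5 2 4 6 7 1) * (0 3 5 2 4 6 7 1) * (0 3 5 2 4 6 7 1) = (0 2 7 3 4 1 5 6)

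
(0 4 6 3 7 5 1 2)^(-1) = (0 2 1 5 7 3 6 4)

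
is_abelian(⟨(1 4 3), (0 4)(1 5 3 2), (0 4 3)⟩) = no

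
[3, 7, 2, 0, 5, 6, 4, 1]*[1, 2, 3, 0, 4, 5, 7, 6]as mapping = [0→0, 1→6, 2→3, 3→1, 4→5, 5→7, 6→4, 7→2]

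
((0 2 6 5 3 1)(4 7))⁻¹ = (0 1 3 5 6 2)(4 7)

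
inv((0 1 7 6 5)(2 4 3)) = (0 5 6 7 1)(2 3 4)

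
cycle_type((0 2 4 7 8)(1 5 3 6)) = 4.5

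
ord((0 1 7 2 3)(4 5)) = 10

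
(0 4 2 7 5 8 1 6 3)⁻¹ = (0 3 6 1 8 5 7 2 4)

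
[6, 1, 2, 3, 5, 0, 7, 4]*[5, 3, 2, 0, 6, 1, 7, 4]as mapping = [0→7, 1→3, 2→2, 3→0, 4→1, 5→5, 6→4, 7→6]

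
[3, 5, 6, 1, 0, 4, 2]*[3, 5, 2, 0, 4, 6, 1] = [0, 6, 1, 5, 3, 4, 2]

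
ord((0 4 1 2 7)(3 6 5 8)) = 20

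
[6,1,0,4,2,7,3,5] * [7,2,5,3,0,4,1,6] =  [1,2,7,0,5,6,3,4]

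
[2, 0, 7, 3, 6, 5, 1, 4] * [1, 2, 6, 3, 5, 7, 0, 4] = [6, 1, 4, 3, 0, 7, 2, 5]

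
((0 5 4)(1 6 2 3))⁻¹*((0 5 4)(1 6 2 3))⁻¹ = (0 5 4)(1 2)(3 6)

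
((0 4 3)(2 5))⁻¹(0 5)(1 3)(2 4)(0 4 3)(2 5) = (0 1)(2 4)(3 5)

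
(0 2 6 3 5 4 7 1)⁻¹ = (0 1 7 4 5 3 6 2)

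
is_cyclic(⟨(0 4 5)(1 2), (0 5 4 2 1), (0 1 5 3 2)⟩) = no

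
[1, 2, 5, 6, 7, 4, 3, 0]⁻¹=[7, 0, 1, 6, 5, 2, 3, 4]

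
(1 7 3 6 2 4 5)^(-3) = (1 2 7 4 3 5 6)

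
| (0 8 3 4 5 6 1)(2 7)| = 14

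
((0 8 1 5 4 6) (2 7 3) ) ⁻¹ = (0 6 4 5 1 8) (2 3 7) 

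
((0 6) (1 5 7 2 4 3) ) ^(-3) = (0 6) (1 2) (3 7) (4 5) 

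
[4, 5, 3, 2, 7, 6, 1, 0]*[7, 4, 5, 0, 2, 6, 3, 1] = [2, 6, 0, 5, 1, 3, 4, 7]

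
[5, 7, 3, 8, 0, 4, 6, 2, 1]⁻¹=[4, 8, 7, 2, 5, 0, 6, 1, 3]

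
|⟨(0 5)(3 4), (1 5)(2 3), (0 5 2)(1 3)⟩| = 720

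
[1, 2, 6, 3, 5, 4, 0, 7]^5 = [1, 2, 6, 3, 5, 4, 0, 7]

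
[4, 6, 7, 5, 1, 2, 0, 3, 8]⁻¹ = [6, 4, 5, 7, 0, 3, 1, 2, 8]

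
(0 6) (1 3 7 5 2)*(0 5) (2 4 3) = (0 6 5 4 3 7) (1 2) 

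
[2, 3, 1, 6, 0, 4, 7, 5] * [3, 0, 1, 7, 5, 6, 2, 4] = [1, 7, 0, 2, 3, 5, 4, 6]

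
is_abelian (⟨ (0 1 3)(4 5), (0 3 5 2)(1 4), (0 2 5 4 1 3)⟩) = no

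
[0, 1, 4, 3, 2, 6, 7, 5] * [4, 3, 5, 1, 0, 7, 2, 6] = [4, 3, 0, 1, 5, 2, 6, 7]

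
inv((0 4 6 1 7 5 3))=(0 3 5 7 1 6 4)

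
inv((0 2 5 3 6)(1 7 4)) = (0 6 3 5 2)(1 4 7)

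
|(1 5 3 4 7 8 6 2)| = 8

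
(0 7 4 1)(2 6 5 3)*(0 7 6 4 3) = (0 6 5)(1 7 3 2 4)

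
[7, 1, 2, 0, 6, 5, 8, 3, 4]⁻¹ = [3, 1, 2, 7, 8, 5, 4, 0, 6]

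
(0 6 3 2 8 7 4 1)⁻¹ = (0 1 4 7 8 2 3 6)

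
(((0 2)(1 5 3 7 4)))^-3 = (0 2)(1 3 4 5 7)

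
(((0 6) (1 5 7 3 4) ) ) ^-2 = (1 3 5 4 7) 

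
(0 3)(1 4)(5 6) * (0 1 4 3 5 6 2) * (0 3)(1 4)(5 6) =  (0 6 5 2 3 4 1)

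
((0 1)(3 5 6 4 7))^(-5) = (0 1)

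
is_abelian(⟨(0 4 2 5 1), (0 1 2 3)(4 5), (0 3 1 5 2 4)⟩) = no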